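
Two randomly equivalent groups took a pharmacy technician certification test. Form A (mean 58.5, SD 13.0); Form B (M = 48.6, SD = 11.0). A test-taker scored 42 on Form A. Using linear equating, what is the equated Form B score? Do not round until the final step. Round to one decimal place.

Linear equating: y = (SD_Y/SD_X)(x − M_X) + M_Y
y = (11.0/13.0)(42 − 58.5) + 48.6
y = 0.846154 × -16.5 + 48.6 = -13.9615 + 48.6 = 34.6

34.6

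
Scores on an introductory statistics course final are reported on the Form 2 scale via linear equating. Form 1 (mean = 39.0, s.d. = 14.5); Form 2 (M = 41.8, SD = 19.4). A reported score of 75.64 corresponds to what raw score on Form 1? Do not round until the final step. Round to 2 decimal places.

64.29

Invert y = (SD_Y/SD_X)(x − M_X) + M_Y:
x = (SD_X/SD_Y)(y − M_Y) + M_X = (14.5/19.4)(75.64 − 41.8) + 39.0
x = 0.747423 × 33.840 + 39.0 = 64.29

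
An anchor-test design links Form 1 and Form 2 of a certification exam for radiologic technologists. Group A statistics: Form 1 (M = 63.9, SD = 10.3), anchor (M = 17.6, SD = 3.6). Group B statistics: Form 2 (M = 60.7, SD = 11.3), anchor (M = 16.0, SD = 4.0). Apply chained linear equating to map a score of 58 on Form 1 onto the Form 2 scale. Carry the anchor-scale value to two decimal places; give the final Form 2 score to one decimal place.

Form 1 → anchor (Group A): v = (3.6/10.3)(58 − 63.9) + 17.6 = 15.54
anchor → Form 2 (Group B): y = (11.3/4.0)(15.54 − 16.0) + 60.7 = 59.4

59.4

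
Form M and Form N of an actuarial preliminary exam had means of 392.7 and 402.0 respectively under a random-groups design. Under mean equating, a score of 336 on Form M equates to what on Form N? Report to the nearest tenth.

345.3

Mean equating: y = x + (M_Y − M_X) = 336 + (402.0 − 392.7) = 345.3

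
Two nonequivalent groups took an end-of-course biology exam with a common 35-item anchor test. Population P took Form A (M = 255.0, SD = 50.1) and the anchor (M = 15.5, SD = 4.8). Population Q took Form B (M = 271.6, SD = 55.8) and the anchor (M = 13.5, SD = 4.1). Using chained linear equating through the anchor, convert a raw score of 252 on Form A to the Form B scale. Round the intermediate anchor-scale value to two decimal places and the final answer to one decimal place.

Form A → anchor (Population P): v = (4.8/50.1)(252 − 255.0) + 15.5 = 15.21
anchor → Form B (Population Q): y = (55.8/4.1)(15.21 − 13.5) + 271.6 = 294.9

294.9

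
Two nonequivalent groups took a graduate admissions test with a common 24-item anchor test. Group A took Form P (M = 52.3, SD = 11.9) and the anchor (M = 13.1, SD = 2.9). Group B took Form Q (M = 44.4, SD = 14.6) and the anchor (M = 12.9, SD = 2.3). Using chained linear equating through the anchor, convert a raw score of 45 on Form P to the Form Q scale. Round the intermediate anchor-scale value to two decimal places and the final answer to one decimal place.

34.4

Form P → anchor (Group A): v = (2.9/11.9)(45 − 52.3) + 13.1 = 11.32
anchor → Form Q (Group B): y = (14.6/2.3)(11.32 − 12.9) + 44.4 = 34.4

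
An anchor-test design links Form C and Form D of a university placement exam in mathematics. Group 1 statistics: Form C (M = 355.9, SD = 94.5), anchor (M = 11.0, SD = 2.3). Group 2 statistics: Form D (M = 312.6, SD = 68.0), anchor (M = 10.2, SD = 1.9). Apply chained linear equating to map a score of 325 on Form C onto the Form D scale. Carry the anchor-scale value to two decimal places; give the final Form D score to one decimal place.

314.4

Form C → anchor (Group 1): v = (2.3/94.5)(325 − 355.9) + 11.0 = 10.25
anchor → Form D (Group 2): y = (68.0/1.9)(10.25 − 10.2) + 312.6 = 314.4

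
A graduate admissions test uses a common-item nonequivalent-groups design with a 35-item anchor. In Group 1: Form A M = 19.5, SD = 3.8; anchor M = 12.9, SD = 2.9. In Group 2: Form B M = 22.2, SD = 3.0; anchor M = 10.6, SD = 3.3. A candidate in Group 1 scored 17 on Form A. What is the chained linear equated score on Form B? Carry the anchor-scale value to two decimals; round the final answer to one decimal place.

Form A → anchor (Group 1): v = (2.9/3.8)(17 − 19.5) + 12.9 = 10.99
anchor → Form B (Group 2): y = (3.0/3.3)(10.99 − 10.6) + 22.2 = 22.6

22.6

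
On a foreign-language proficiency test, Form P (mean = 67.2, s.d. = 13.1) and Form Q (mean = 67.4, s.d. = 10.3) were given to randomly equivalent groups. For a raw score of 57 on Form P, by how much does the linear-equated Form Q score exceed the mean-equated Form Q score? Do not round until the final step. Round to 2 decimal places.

Mean-equated: 57 + (67.4 − 67.2) = 57.20
Linear-equated: (10.3/13.1)(57 − 67.2) + 67.4 = 59.380
Difference = 59.380 − 57.20 = 2.18

2.18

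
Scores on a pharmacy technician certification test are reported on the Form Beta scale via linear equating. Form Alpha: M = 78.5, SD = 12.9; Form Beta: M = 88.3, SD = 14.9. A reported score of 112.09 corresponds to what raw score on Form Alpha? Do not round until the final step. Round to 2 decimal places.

99.10

Invert y = (SD_Y/SD_X)(x − M_X) + M_Y:
x = (SD_X/SD_Y)(y − M_Y) + M_X = (12.9/14.9)(112.09 − 88.3) + 78.5
x = 0.865772 × 23.790 + 78.5 = 99.10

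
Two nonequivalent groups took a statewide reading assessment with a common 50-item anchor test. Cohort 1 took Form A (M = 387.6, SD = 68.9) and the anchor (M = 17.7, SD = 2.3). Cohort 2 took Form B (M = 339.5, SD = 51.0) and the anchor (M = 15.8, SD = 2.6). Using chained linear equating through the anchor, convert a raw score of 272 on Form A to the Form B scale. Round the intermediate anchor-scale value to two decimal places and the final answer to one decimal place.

301.1

Form A → anchor (Cohort 1): v = (2.3/68.9)(272 − 387.6) + 17.7 = 13.84
anchor → Form B (Cohort 2): y = (51.0/2.6)(13.84 − 15.8) + 339.5 = 301.1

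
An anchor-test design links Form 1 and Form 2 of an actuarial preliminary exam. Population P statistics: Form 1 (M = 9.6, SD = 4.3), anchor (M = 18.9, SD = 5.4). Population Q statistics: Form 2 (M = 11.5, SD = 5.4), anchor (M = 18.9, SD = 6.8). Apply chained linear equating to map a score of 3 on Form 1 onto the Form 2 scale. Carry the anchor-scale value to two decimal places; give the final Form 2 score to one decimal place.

4.9

Form 1 → anchor (Population P): v = (5.4/4.3)(3 − 9.6) + 18.9 = 10.61
anchor → Form 2 (Population Q): y = (5.4/6.8)(10.61 − 18.9) + 11.5 = 4.9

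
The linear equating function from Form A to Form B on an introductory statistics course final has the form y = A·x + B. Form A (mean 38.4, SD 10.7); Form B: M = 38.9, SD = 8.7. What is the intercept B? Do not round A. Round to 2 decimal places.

7.68

A = SD_Y / SD_X = 8.7 / 10.7 = 0.813084
B = M_Y − A·M_X = 38.9 − 0.813084 × 38.4 = 7.68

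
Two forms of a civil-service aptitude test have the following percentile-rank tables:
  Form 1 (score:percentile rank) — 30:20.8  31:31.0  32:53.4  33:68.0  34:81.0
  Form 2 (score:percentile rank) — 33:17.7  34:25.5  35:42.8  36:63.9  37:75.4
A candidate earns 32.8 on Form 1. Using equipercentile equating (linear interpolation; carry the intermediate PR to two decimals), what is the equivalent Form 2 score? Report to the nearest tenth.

36.1

PR of 32.8 on Form 1: 53.4 + (32.8 − 32)/(33 − 32) × (68.0 − 53.4) = 65.08
On Form 2, PR 65.08 falls between score 36 (PR 63.9) and 37 (PR 75.4).
Interpolate: 36 + (65.08 − 63.9)/(75.4 − 63.9) × (37 − 36) = 36.1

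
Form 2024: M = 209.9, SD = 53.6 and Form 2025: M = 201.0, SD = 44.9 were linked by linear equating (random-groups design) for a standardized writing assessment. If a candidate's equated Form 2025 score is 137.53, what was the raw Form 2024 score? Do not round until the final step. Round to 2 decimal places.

Invert y = (SD_Y/SD_X)(x − M_X) + M_Y:
x = (SD_X/SD_Y)(y − M_Y) + M_X = (53.6/44.9)(137.53 − 201.0) + 209.9
x = 1.193764 × -63.470 + 209.9 = 134.13

134.13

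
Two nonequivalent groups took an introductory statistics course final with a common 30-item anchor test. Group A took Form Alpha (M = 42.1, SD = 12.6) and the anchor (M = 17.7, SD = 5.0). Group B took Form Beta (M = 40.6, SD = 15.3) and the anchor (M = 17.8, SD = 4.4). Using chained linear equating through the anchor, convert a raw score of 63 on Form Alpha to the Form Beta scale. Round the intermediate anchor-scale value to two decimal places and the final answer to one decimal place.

Form Alpha → anchor (Group A): v = (5.0/12.6)(63 − 42.1) + 17.7 = 25.99
anchor → Form Beta (Group B): y = (15.3/4.4)(25.99 − 17.8) + 40.6 = 69.1

69.1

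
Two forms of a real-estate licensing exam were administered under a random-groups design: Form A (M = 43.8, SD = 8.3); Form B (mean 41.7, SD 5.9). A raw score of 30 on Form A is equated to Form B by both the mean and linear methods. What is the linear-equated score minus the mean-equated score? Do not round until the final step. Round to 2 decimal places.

3.99

Mean-equated: 30 + (41.7 − 43.8) = 27.90
Linear-equated: (5.9/8.3)(30 − 43.8) + 41.7 = 31.890
Difference = 31.890 − 27.90 = 3.99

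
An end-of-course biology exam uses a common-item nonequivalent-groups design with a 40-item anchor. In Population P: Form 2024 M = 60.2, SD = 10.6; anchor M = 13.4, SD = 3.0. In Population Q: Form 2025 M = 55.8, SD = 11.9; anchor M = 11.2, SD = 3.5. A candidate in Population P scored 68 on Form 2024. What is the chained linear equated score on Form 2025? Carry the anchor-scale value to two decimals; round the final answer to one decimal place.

70.8

Form 2024 → anchor (Population P): v = (3.0/10.6)(68 − 60.2) + 13.4 = 15.61
anchor → Form 2025 (Population Q): y = (11.9/3.5)(15.61 − 11.2) + 55.8 = 70.8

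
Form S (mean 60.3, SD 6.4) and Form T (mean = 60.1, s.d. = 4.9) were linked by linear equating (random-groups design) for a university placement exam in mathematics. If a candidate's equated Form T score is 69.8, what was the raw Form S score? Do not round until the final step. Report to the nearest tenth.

Invert y = (SD_Y/SD_X)(x − M_X) + M_Y:
x = (SD_X/SD_Y)(y − M_Y) + M_X = (6.4/4.9)(69.8 − 60.1) + 60.3
x = 1.306122 × 9.700 + 60.3 = 73.0

73.0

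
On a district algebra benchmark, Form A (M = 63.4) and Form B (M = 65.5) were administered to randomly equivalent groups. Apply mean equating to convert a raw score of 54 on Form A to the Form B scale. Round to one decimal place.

56.1

Mean equating: y = x + (M_Y − M_X) = 54 + (65.5 − 63.4) = 56.1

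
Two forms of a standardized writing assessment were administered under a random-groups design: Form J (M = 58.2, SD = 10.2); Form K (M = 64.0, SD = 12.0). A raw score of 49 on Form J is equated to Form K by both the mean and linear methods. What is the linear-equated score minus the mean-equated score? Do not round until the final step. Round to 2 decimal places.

-1.62

Mean-equated: 49 + (64.0 − 58.2) = 54.80
Linear-equated: (12.0/10.2)(49 − 58.2) + 64.0 = 53.176
Difference = 53.176 − 54.80 = -1.62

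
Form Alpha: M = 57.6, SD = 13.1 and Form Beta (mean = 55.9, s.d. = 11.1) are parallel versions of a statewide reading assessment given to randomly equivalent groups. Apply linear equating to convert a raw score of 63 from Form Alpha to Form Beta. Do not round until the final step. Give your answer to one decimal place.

60.5

Linear equating: y = (SD_Y/SD_X)(x − M_X) + M_Y
y = (11.1/13.1)(63 − 57.6) + 55.9
y = 0.847328 × 5.4 + 55.9 = 4.5756 + 55.9 = 60.5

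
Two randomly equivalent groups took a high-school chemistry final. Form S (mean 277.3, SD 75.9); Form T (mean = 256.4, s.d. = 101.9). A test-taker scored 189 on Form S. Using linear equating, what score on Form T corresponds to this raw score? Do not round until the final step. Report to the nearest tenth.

137.9

Linear equating: y = (SD_Y/SD_X)(x − M_X) + M_Y
y = (101.9/75.9)(189 − 277.3) + 256.4
y = 1.342556 × -88.3 + 256.4 = -118.5477 + 256.4 = 137.9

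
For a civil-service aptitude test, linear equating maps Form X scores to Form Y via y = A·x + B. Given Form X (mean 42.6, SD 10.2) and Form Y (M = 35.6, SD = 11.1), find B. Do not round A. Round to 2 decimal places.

-10.76

A = SD_Y / SD_X = 11.1 / 10.2 = 1.088235
B = M_Y − A·M_X = 35.6 − 1.088235 × 42.6 = -10.76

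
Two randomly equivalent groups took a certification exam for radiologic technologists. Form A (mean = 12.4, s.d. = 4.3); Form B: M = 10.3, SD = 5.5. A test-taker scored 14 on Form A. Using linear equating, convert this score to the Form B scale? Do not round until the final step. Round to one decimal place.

Linear equating: y = (SD_Y/SD_X)(x − M_X) + M_Y
y = (5.5/4.3)(14 − 12.4) + 10.3
y = 1.279070 × 1.6 + 10.3 = 2.0465 + 10.3 = 12.3

12.3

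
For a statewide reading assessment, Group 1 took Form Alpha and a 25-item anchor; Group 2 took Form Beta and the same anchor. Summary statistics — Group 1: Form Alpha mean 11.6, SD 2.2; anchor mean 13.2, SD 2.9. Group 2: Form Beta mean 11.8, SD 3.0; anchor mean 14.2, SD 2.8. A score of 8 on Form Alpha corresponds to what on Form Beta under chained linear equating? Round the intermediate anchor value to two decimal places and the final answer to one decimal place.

Form Alpha → anchor (Group 1): v = (2.9/2.2)(8 − 11.6) + 13.2 = 8.45
anchor → Form Beta (Group 2): y = (3.0/2.8)(8.45 − 14.2) + 11.8 = 5.6

5.6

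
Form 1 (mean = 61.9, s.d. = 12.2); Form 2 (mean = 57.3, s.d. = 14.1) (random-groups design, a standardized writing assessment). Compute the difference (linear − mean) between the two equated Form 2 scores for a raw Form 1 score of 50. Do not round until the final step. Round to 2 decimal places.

Mean-equated: 50 + (57.3 − 61.9) = 45.40
Linear-equated: (14.1/12.2)(50 − 61.9) + 57.3 = 43.547
Difference = 43.547 − 45.40 = -1.85

-1.85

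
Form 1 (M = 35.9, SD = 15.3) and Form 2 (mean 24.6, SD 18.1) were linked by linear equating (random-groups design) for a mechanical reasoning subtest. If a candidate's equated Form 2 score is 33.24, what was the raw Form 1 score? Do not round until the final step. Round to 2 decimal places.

43.20

Invert y = (SD_Y/SD_X)(x − M_X) + M_Y:
x = (SD_X/SD_Y)(y − M_Y) + M_X = (15.3/18.1)(33.24 − 24.6) + 35.9
x = 0.845304 × 8.640 + 35.9 = 43.20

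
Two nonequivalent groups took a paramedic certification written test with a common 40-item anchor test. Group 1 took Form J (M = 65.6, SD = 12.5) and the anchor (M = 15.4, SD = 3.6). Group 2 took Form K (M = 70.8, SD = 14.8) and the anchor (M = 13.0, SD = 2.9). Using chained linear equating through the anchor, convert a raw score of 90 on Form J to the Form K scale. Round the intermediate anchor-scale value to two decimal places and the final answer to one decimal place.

Form J → anchor (Group 1): v = (3.6/12.5)(90 − 65.6) + 15.4 = 22.43
anchor → Form K (Group 2): y = (14.8/2.9)(22.43 − 13.0) + 70.8 = 118.9

118.9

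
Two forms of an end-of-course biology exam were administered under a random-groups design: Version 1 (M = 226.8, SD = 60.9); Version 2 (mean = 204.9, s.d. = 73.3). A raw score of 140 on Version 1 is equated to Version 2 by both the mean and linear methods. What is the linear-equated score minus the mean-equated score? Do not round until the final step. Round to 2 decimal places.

Mean-equated: 140 + (204.9 − 226.8) = 118.10
Linear-equated: (73.3/60.9)(140 − 226.8) + 204.9 = 100.426
Difference = 100.426 − 118.10 = -17.67

-17.67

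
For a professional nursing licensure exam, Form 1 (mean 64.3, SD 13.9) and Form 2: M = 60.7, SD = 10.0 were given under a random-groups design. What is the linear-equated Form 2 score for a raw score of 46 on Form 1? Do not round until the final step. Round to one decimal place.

Linear equating: y = (SD_Y/SD_X)(x − M_X) + M_Y
y = (10.0/13.9)(46 − 64.3) + 60.7
y = 0.719424 × -18.3 + 60.7 = -13.1655 + 60.7 = 47.5

47.5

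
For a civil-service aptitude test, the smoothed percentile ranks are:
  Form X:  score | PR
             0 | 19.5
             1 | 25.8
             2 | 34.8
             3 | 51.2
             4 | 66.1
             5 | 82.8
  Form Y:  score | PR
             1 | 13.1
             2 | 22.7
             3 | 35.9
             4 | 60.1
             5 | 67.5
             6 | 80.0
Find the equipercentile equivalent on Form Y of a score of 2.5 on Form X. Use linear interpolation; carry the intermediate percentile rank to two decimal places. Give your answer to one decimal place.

PR of 2.5 on Form X: 34.8 + (2.5 − 2)/(3 − 2) × (51.2 − 34.8) = 43.00
On Form Y, PR 43.00 falls between score 3 (PR 35.9) and 4 (PR 60.1).
Interpolate: 3 + (43.00 − 35.9)/(60.1 − 35.9) × (4 − 3) = 3.3

3.3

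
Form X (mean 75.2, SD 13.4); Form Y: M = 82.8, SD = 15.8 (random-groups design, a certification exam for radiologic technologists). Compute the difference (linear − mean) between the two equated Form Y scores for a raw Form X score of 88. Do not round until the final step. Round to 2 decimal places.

2.29

Mean-equated: 88 + (82.8 − 75.2) = 95.60
Linear-equated: (15.8/13.4)(88 − 75.2) + 82.8 = 97.893
Difference = 97.893 − 95.60 = 2.29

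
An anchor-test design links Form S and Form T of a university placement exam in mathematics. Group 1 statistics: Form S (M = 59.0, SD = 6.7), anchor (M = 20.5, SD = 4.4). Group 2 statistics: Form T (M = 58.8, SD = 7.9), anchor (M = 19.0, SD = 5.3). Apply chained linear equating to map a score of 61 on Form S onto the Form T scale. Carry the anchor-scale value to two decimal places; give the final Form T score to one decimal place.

63.0

Form S → anchor (Group 1): v = (4.4/6.7)(61 − 59.0) + 20.5 = 21.81
anchor → Form T (Group 2): y = (7.9/5.3)(21.81 − 19.0) + 58.8 = 63.0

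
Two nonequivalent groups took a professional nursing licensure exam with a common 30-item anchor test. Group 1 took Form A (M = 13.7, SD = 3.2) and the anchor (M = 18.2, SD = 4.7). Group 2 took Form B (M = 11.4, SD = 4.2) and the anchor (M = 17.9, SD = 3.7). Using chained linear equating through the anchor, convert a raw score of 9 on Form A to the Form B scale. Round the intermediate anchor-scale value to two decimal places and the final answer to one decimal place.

3.9

Form A → anchor (Group 1): v = (4.7/3.2)(9 − 13.7) + 18.2 = 11.30
anchor → Form B (Group 2): y = (4.2/3.7)(11.30 − 17.9) + 11.4 = 3.9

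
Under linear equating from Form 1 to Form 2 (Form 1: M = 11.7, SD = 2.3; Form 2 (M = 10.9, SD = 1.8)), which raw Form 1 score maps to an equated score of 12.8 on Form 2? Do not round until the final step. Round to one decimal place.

14.1

Invert y = (SD_Y/SD_X)(x − M_X) + M_Y:
x = (SD_X/SD_Y)(y − M_Y) + M_X = (2.3/1.8)(12.8 − 10.9) + 11.7
x = 1.277778 × 1.900 + 11.7 = 14.1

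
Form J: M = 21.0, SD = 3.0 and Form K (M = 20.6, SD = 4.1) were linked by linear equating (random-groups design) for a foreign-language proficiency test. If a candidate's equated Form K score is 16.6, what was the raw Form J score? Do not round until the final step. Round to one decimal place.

18.1

Invert y = (SD_Y/SD_X)(x − M_X) + M_Y:
x = (SD_X/SD_Y)(y − M_Y) + M_X = (3.0/4.1)(16.6 − 20.6) + 21.0
x = 0.731707 × -4.000 + 21.0 = 18.1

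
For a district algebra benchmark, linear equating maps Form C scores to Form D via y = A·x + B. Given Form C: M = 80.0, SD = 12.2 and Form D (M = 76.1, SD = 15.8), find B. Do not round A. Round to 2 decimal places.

A = SD_Y / SD_X = 15.8 / 12.2 = 1.295082
B = M_Y − A·M_X = 76.1 − 1.295082 × 80.0 = -27.51

-27.51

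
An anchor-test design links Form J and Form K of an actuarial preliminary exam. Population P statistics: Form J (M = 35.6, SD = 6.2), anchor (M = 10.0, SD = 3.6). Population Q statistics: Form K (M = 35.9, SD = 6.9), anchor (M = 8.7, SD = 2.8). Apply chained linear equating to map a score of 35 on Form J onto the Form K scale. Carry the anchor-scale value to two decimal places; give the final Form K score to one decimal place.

Form J → anchor (Population P): v = (3.6/6.2)(35 − 35.6) + 10.0 = 9.65
anchor → Form K (Population Q): y = (6.9/2.8)(9.65 − 8.7) + 35.9 = 38.2

38.2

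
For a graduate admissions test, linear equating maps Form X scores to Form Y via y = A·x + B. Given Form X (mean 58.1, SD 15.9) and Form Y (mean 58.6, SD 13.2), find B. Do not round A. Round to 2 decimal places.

A = SD_Y / SD_X = 13.2 / 15.9 = 0.830189
B = M_Y − A·M_X = 58.6 − 0.830189 × 58.1 = 10.37

10.37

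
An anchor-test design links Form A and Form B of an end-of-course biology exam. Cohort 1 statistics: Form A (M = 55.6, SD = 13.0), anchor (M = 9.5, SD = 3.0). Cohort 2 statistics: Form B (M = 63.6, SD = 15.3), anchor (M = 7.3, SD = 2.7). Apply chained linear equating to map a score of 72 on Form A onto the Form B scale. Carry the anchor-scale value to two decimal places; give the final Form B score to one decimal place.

Form A → anchor (Cohort 1): v = (3.0/13.0)(72 − 55.6) + 9.5 = 13.28
anchor → Form B (Cohort 2): y = (15.3/2.7)(13.28 − 7.3) + 63.6 = 97.5

97.5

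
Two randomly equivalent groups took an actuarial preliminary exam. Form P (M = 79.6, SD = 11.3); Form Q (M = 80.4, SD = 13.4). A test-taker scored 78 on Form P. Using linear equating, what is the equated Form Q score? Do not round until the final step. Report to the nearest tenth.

Linear equating: y = (SD_Y/SD_X)(x − M_X) + M_Y
y = (13.4/11.3)(78 − 79.6) + 80.4
y = 1.185841 × -1.6 + 80.4 = -1.8973 + 80.4 = 78.5

78.5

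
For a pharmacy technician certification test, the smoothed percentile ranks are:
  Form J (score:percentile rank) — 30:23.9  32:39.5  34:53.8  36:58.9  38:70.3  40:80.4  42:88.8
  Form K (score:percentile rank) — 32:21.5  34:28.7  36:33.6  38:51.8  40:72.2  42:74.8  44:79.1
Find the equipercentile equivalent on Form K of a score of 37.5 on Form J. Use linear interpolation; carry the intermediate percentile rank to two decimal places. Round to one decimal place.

PR of 37.5 on Form J: 58.9 + (37.5 − 36)/(38 − 36) × (70.3 − 58.9) = 67.45
On Form K, PR 67.45 falls between score 38 (PR 51.8) and 40 (PR 72.2).
Interpolate: 38 + (67.45 − 51.8)/(72.2 − 51.8) × (40 − 38) = 39.5

39.5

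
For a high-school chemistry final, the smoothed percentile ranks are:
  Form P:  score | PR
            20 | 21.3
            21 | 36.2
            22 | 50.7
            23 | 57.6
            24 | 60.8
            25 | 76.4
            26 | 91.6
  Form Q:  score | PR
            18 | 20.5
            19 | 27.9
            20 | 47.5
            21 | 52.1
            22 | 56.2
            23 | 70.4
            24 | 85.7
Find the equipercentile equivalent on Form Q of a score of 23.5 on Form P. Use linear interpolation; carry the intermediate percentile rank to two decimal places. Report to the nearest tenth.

PR of 23.5 on Form P: 57.6 + (23.5 − 23)/(24 − 23) × (60.8 − 57.6) = 59.20
On Form Q, PR 59.20 falls between score 22 (PR 56.2) and 23 (PR 70.4).
Interpolate: 22 + (59.20 − 56.2)/(70.4 − 56.2) × (23 − 22) = 22.2

22.2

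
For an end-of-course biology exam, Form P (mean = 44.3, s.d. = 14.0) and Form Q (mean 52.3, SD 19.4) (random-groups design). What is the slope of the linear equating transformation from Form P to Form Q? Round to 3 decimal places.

1.386

A = SD_Y / SD_X = 19.4 / 14.0 = 1.386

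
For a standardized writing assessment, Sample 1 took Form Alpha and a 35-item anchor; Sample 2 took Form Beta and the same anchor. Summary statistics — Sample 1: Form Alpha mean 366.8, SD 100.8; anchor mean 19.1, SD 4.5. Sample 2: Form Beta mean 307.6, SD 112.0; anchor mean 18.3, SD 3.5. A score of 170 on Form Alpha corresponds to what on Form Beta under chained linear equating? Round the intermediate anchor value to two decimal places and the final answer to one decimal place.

51.9

Form Alpha → anchor (Sample 1): v = (4.5/100.8)(170 − 366.8) + 19.1 = 10.31
anchor → Form Beta (Sample 2): y = (112.0/3.5)(10.31 − 18.3) + 307.6 = 51.9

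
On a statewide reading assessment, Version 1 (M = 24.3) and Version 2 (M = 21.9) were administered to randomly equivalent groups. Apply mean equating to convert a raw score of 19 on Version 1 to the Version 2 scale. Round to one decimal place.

16.6

Mean equating: y = x + (M_Y − M_X) = 19 + (21.9 − 24.3) = 16.6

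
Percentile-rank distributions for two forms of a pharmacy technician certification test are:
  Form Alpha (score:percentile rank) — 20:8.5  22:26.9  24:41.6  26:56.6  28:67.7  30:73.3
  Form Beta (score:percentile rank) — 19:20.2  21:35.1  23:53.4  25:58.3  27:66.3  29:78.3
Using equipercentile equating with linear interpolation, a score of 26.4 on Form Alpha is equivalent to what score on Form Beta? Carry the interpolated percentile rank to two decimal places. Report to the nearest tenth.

25.1

PR of 26.4 on Form Alpha: 56.6 + (26.4 − 26)/(28 − 26) × (67.7 − 56.6) = 58.82
On Form Beta, PR 58.82 falls between score 25 (PR 58.3) and 27 (PR 66.3).
Interpolate: 25 + (58.82 − 58.3)/(66.3 − 58.3) × (27 − 25) = 25.1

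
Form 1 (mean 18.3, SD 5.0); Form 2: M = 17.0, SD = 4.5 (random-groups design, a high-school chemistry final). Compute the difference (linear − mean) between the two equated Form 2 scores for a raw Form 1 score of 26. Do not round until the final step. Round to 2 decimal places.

-0.77

Mean-equated: 26 + (17.0 − 18.3) = 24.70
Linear-equated: (4.5/5.0)(26 − 18.3) + 17.0 = 23.930
Difference = 23.930 − 24.70 = -0.77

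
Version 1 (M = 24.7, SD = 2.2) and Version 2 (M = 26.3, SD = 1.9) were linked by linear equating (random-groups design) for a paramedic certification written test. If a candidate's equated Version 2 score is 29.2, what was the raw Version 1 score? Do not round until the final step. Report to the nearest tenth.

28.1

Invert y = (SD_Y/SD_X)(x − M_X) + M_Y:
x = (SD_X/SD_Y)(y − M_Y) + M_X = (2.2/1.9)(29.2 − 26.3) + 24.7
x = 1.157895 × 2.900 + 24.7 = 28.1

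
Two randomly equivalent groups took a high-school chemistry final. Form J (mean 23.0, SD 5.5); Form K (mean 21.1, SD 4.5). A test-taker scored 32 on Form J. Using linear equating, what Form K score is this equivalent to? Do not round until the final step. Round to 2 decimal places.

28.46

Linear equating: y = (SD_Y/SD_X)(x − M_X) + M_Y
y = (4.5/5.5)(32 − 23.0) + 21.1
y = 0.818182 × 9.0 + 21.1 = 7.3636 + 21.1 = 28.46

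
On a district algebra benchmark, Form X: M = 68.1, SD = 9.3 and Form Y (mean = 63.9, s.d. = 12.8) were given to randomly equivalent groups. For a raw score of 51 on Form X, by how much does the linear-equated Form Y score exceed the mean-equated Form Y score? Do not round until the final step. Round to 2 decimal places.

Mean-equated: 51 + (63.9 − 68.1) = 46.80
Linear-equated: (12.8/9.3)(51 − 68.1) + 63.9 = 40.365
Difference = 40.365 − 46.80 = -6.44

-6.44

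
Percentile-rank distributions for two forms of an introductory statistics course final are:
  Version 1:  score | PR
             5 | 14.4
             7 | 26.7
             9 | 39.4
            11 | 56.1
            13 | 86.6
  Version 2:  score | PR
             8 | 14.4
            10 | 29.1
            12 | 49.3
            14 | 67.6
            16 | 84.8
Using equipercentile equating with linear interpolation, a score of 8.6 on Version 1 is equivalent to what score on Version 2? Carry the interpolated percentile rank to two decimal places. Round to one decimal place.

10.8

PR of 8.6 on Version 1: 26.7 + (8.6 − 7)/(9 − 7) × (39.4 − 26.7) = 36.86
On Version 2, PR 36.86 falls between score 10 (PR 29.1) and 12 (PR 49.3).
Interpolate: 10 + (36.86 − 29.1)/(49.3 − 29.1) × (12 − 10) = 10.8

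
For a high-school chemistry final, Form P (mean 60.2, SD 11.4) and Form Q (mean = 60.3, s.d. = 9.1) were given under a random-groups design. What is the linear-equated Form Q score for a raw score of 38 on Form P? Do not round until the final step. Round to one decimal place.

Linear equating: y = (SD_Y/SD_X)(x − M_X) + M_Y
y = (9.1/11.4)(38 − 60.2) + 60.3
y = 0.798246 × -22.2 + 60.3 = -17.7211 + 60.3 = 42.6

42.6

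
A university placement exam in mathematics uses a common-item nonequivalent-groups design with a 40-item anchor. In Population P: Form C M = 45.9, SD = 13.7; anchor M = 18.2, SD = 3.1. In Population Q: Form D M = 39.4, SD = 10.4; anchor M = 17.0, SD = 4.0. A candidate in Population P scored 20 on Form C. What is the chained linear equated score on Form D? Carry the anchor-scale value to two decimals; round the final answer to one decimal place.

27.3

Form C → anchor (Population P): v = (3.1/13.7)(20 − 45.9) + 18.2 = 12.34
anchor → Form D (Population Q): y = (10.4/4.0)(12.34 − 17.0) + 39.4 = 27.3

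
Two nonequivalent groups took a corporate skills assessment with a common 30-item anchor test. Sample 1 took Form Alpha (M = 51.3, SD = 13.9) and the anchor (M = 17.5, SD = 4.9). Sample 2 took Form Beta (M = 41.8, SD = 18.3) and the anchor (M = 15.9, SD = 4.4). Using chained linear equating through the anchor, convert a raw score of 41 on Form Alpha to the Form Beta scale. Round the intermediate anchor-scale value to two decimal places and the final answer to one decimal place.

Form Alpha → anchor (Sample 1): v = (4.9/13.9)(41 − 51.3) + 17.5 = 13.87
anchor → Form Beta (Sample 2): y = (18.3/4.4)(13.87 − 15.9) + 41.8 = 33.4

33.4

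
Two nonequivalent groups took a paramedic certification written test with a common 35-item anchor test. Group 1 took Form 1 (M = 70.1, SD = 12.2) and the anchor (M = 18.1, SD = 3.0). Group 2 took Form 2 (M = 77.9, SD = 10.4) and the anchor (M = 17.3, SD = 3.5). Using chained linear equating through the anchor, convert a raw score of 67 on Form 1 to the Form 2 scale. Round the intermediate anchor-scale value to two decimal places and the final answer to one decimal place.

78.0

Form 1 → anchor (Group 1): v = (3.0/12.2)(67 − 70.1) + 18.1 = 17.34
anchor → Form 2 (Group 2): y = (10.4/3.5)(17.34 − 17.3) + 77.9 = 78.0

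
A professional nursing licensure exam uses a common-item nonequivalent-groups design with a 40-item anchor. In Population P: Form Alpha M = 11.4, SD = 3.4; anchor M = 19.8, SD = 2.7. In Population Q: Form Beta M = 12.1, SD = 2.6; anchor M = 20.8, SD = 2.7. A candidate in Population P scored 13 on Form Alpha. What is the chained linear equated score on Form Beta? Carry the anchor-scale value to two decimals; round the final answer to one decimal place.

Form Alpha → anchor (Population P): v = (2.7/3.4)(13 − 11.4) + 19.8 = 21.07
anchor → Form Beta (Population Q): y = (2.6/2.7)(21.07 − 20.8) + 12.1 = 12.4

12.4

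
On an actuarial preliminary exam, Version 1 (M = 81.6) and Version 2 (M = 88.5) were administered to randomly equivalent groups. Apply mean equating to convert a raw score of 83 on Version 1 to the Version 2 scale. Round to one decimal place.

Mean equating: y = x + (M_Y − M_X) = 83 + (88.5 − 81.6) = 89.9

89.9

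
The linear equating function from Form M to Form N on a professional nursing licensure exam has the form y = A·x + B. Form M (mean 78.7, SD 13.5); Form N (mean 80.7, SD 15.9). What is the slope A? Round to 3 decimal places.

A = SD_Y / SD_X = 15.9 / 13.5 = 1.178

1.178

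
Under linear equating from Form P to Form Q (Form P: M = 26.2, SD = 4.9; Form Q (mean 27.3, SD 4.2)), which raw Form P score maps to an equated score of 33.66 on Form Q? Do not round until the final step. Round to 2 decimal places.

Invert y = (SD_Y/SD_X)(x − M_X) + M_Y:
x = (SD_X/SD_Y)(y − M_Y) + M_X = (4.9/4.2)(33.66 − 27.3) + 26.2
x = 1.166667 × 6.360 + 26.2 = 33.62

33.62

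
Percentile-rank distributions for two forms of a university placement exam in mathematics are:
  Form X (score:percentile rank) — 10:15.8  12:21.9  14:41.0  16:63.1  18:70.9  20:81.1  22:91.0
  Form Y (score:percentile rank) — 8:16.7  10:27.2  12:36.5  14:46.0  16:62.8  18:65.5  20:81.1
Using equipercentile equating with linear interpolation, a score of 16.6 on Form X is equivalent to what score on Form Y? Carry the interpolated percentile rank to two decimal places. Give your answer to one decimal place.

18.0

PR of 16.6 on Form X: 63.1 + (16.6 − 16)/(18 − 16) × (70.9 − 63.1) = 65.44
On Form Y, PR 65.44 falls between score 16 (PR 62.8) and 18 (PR 65.5).
Interpolate: 16 + (65.44 − 62.8)/(65.5 − 62.8) × (18 − 16) = 18.0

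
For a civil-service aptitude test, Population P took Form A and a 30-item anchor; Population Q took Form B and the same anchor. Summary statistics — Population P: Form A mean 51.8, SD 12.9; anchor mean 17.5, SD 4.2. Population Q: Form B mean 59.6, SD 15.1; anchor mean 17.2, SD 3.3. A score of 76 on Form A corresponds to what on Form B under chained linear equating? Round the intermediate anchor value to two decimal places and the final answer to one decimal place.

97.0

Form A → anchor (Population P): v = (4.2/12.9)(76 − 51.8) + 17.5 = 25.38
anchor → Form B (Population Q): y = (15.1/3.3)(25.38 − 17.2) + 59.6 = 97.0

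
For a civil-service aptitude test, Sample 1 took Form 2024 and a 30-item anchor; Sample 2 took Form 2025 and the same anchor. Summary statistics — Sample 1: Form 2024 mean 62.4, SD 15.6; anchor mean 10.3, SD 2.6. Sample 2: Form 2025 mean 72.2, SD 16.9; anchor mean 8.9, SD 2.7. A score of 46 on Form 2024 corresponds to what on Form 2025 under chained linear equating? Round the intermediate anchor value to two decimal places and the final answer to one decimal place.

Form 2024 → anchor (Sample 1): v = (2.6/15.6)(46 − 62.4) + 10.3 = 7.57
anchor → Form 2025 (Sample 2): y = (16.9/2.7)(7.57 − 8.9) + 72.2 = 63.9

63.9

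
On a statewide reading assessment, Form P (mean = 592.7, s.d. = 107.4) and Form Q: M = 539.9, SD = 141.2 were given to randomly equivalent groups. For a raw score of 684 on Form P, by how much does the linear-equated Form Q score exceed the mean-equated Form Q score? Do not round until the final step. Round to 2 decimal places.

Mean-equated: 684 + (539.9 − 592.7) = 631.20
Linear-equated: (141.2/107.4)(684 − 592.7) + 539.9 = 659.933
Difference = 659.933 − 631.20 = 28.73

28.73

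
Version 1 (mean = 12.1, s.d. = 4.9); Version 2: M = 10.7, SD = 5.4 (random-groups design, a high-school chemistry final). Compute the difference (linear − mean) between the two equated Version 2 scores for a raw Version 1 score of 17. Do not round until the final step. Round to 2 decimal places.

0.50

Mean-equated: 17 + (10.7 − 12.1) = 15.60
Linear-equated: (5.4/4.9)(17 − 12.1) + 10.7 = 16.100
Difference = 16.100 − 15.60 = 0.50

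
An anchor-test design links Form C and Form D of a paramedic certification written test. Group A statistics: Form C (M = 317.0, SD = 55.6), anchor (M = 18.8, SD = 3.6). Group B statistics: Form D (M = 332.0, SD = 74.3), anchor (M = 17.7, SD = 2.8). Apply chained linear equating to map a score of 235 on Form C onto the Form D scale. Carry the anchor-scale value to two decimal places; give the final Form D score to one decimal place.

Form C → anchor (Group A): v = (3.6/55.6)(235 − 317.0) + 18.8 = 13.49
anchor → Form D (Group B): y = (74.3/2.8)(13.49 − 17.7) + 332.0 = 220.3

220.3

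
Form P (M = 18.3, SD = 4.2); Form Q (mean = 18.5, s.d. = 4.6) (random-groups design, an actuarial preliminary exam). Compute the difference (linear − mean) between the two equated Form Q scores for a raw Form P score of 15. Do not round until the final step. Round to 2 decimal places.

Mean-equated: 15 + (18.5 − 18.3) = 15.20
Linear-equated: (4.6/4.2)(15 − 18.3) + 18.5 = 14.886
Difference = 14.886 − 15.20 = -0.31

-0.31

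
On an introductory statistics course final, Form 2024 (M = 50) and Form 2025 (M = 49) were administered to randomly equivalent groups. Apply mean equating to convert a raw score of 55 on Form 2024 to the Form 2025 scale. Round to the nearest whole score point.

54

Mean equating: y = x + (M_Y − M_X) = 55 + (49 − 50) = 54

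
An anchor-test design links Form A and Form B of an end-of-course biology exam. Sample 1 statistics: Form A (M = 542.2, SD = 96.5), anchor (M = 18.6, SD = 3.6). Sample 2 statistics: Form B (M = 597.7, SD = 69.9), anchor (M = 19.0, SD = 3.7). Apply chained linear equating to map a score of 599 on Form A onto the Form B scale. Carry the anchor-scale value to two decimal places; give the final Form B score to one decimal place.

Form A → anchor (Sample 1): v = (3.6/96.5)(599 − 542.2) + 18.6 = 20.72
anchor → Form B (Sample 2): y = (69.9/3.7)(20.72 − 19.0) + 597.7 = 630.2

630.2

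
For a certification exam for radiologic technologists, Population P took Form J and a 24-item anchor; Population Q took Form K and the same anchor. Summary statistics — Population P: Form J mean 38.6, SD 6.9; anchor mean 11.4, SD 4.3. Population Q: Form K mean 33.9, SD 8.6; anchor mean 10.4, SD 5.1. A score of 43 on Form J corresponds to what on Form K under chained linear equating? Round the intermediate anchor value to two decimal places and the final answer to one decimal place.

40.2

Form J → anchor (Population P): v = (4.3/6.9)(43 − 38.6) + 11.4 = 14.14
anchor → Form K (Population Q): y = (8.6/5.1)(14.14 − 10.4) + 33.9 = 40.2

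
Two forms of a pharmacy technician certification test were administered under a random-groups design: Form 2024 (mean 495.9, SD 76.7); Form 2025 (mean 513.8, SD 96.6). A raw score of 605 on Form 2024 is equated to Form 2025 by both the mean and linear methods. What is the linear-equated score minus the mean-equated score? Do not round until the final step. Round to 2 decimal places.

28.31

Mean-equated: 605 + (513.8 − 495.9) = 622.90
Linear-equated: (96.6/76.7)(605 − 495.9) + 513.8 = 651.206
Difference = 651.206 − 622.90 = 28.31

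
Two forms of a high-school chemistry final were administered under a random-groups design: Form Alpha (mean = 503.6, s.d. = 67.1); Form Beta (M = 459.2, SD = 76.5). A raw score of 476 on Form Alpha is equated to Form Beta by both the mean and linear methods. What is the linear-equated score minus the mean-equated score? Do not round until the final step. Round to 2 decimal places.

-3.87

Mean-equated: 476 + (459.2 − 503.6) = 431.60
Linear-equated: (76.5/67.1)(476 − 503.6) + 459.2 = 427.734
Difference = 427.734 − 431.60 = -3.87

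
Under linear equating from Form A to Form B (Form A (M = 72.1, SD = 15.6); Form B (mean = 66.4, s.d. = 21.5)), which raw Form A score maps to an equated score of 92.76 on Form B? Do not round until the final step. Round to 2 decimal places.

Invert y = (SD_Y/SD_X)(x − M_X) + M_Y:
x = (SD_X/SD_Y)(y − M_Y) + M_X = (15.6/21.5)(92.76 − 66.4) + 72.1
x = 0.725581 × 26.360 + 72.1 = 91.23

91.23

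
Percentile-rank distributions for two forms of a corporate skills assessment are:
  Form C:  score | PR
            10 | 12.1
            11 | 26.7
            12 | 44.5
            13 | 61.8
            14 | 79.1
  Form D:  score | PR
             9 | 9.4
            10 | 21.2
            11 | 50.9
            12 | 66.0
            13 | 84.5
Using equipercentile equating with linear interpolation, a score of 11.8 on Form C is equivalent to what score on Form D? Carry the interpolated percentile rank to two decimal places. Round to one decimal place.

PR of 11.8 on Form C: 26.7 + (11.8 − 11)/(12 − 11) × (44.5 − 26.7) = 40.94
On Form D, PR 40.94 falls between score 10 (PR 21.2) and 11 (PR 50.9).
Interpolate: 10 + (40.94 − 21.2)/(50.9 − 21.2) × (11 − 10) = 10.7

10.7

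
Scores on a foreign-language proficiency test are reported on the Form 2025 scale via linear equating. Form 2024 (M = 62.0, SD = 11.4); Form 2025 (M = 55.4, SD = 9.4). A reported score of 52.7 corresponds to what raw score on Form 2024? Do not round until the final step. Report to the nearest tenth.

58.7

Invert y = (SD_Y/SD_X)(x − M_X) + M_Y:
x = (SD_X/SD_Y)(y − M_Y) + M_X = (11.4/9.4)(52.7 − 55.4) + 62.0
x = 1.212766 × -2.700 + 62.0 = 58.7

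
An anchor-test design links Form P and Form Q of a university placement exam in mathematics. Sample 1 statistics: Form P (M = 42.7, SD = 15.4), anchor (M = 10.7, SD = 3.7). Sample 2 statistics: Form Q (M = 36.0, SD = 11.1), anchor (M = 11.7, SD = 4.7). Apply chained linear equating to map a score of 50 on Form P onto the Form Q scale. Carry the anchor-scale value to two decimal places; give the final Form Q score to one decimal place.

Form P → anchor (Sample 1): v = (3.7/15.4)(50 − 42.7) + 10.7 = 12.45
anchor → Form Q (Sample 2): y = (11.1/4.7)(12.45 − 11.7) + 36.0 = 37.8

37.8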